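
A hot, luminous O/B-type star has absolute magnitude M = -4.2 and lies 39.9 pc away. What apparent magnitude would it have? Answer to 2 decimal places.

m = M + 5 log₁₀ d − 5 = -4.2 + 5·1.6010 − 5 = -1.195

m ≈ -1.20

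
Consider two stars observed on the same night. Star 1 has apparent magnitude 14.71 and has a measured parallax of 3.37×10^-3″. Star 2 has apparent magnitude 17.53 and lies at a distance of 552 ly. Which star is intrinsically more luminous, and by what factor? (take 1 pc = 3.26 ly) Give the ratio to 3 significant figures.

Star 1: d = 1/p = 1/3.37×10^-3″ = 296.7 pc
Star 1: M = m − 5 log₁₀ d + 5 = 14.71 − 5·2.4724 + 5 = 7.348
Star 2: d = 552 ly / 3.26 = 169.3 pc
Star 2: M = m − 5 log₁₀ d + 5 = 17.53 − 5·2.2287 + 5 = 11.386
ΔM = M_1 − M_2 = 7.348 − (11.386) = -4.038; smaller M is more luminous → Star 1.
L ratio = 10^(0.4 |ΔM|) = 10^1.615 = 41.24

Star 1 is more luminous, by a factor of 41.2.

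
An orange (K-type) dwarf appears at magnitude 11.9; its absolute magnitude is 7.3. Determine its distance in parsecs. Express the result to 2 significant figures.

d ≈ 83 pc

Distance modulus: m − M = 11.9 − (7.3) = 4.600
m − M = 5 log₁₀ d − 5
log₁₀ d = (m − M)/5 + 1 = 1.9200
d = 10^1.9200 = 83.18 pc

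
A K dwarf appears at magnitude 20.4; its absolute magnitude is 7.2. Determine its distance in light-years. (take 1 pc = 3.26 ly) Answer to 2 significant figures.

μ = m − M = 13.200
m − M = 5 log₁₀ d − 5
log₁₀ d = (m − M)/5 + 1 = 3.6400
d = 10^3.6400 = 4365 pc
= 14230 ly

d ≈ 14000 ly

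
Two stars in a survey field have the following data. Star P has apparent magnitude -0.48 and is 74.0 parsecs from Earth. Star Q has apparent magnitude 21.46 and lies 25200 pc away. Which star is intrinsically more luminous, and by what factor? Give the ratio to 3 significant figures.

Star P: M = m − 5 log₁₀ d + 5 = -0.48 − 5·1.8692 + 5 = -4.826
Star Q: M = m − 5 log₁₀ d + 5 = 21.46 − 5·4.4014 + 5 = 4.453
ΔM = M_P − M_Q = -4.826 − (4.453) = -9.279; smaller M is more luminous → Star P.
L ratio = 10^(0.4 |ΔM|) = 10^3.712 = 5148

Star P is more luminous, by a factor of 5150.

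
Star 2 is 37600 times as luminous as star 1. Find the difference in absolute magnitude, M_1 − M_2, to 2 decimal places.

Pogson: ΔM = −2.5 log₁₀(ratio) = −2.5 log₁₀(37600) = −2.5 × 4.5752 = -11.438
Star 2 is brighter so has the smaller magnitude: M_1 − M_2 is positive.

M_1 − M_2 ≈ 11.44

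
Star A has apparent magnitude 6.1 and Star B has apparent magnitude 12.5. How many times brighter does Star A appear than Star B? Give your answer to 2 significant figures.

360

Δm = 6.1 − (12.5) = -6.4
Flux ratio = 10^(−0.4 Δm) = 10^(−0.4 × -6.4) = 10^2.560 = 363.1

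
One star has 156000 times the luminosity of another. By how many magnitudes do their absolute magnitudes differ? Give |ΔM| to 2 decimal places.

|ΔM| ≈ 12.98

Pogson: ΔM = −2.5 log₁₀(ratio) = −2.5 log₁₀(156000) = −2.5 × 5.1931 = -12.983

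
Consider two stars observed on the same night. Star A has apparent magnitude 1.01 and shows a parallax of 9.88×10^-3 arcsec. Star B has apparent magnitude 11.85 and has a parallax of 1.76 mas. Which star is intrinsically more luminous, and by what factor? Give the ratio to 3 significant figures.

Star A is more luminous, by a factor of 688.

Star A: d = 1/p = 1/9.88×10^-3″ = 101.2 pc
Star A: M = m − 5 log₁₀ d + 5 = 1.01 − 5·2.0052 + 5 = -4.016
Star B: p = 1.76 mas = 1.76×10^-3″ → d = 1/p = 568.2 pc
Star B: M = m − 5 log₁₀ d + 5 = 11.85 − 5·2.7545 + 5 = 3.078
ΔM = M_A − M_B = -4.016 − (3.078) = -7.094; smaller M is more luminous → Star A.
L ratio = 10^(0.4 |ΔM|) = 10^2.838 = 687.9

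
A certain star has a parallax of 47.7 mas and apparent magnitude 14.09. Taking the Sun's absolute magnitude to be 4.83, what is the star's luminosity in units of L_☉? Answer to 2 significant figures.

L/L_☉ ≈ 8.7×10^-4

d = 1/p = 1000/47.7 mas = 20.96 pc
M = m − 5 log₁₀ d + 5 = 14.09 − 5·1.3215 + 5 = 12.483
M − M_☉ = 12.483 − 4.83 = 7.653
L/L_☉ = 10^(−0.4 × 7.653) = 8.689×10^-4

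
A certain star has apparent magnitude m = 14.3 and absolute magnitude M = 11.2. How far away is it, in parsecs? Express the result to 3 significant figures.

μ = m − M = 3.100
m − M = 5 log₁₀ d − 5
log₁₀ d = (m − M)/5 + 1 = 1.6200
d = 10^1.6200 = 41.69 pc

d ≈ 41.7 pc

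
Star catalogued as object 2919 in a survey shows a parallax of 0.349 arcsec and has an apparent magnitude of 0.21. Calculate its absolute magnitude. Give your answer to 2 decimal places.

d = 1/p = 1/0.349″ = 2.865 pc
5 log₁₀(d/10 pc) = 5 log₁₀(2.865) − 5 = -2.714
M = m − 5 log₁₀(d/10) = 0.21 + 2.714 = 2.924

M ≈ 2.92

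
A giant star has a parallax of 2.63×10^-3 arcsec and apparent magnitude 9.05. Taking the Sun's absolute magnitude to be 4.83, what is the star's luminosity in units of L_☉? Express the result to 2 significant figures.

L/L_☉ ≈ 30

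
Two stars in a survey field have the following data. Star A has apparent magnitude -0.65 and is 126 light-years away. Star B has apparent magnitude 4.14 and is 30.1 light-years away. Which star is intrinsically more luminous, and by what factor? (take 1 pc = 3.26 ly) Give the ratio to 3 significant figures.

Star A is more luminous, by a factor of 1440.

Star A: d = 126 ly / 3.26 = 38.65 pc
Star A: M = m − 5 log₁₀ d + 5 = -0.65 − 5·1.5872 + 5 = -3.586
Star B: d = 30.1 ly / 3.26 = 9.233 pc
Star B: M = m − 5 log₁₀ d + 5 = 4.14 − 5·0.9653 + 5 = 4.313
ΔM = M_A − M_B = -3.586 − (4.313) = -7.899; smaller M is more luminous → Star A.
L ratio = 10^(0.4 |ΔM|) = 10^3.160 = 1444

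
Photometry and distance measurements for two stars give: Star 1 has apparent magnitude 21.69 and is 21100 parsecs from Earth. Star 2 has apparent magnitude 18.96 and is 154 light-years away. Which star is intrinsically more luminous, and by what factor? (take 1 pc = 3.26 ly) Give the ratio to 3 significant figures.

Star 1 is more luminous, by a factor of 16100.

Star 1: M = m − 5 log₁₀ d + 5 = 21.69 − 5·4.3243 + 5 = 5.069
Star 2: d = 154 ly / 3.26 = 47.24 pc
Star 2: M = m − 5 log₁₀ d + 5 = 18.96 − 5·1.6743 + 5 = 15.588
ΔM = M_1 − M_2 = 5.069 − (15.588) = -10.520; smaller M is more luminous → Star 1.
L ratio = 10^(0.4 |ΔM|) = 10^4.208 = 16140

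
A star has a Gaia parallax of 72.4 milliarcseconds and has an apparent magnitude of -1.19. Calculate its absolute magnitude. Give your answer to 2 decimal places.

p = 72.4 mas = 0.0724″ → d = 1/p = 13.81 pc
5 log₁₀(d/10 pc) = 5 log₁₀(13.81) − 5 = 0.701
M = m − 5 log₁₀(d/10) = -1.19 − 0.701 = -1.891

M ≈ -1.89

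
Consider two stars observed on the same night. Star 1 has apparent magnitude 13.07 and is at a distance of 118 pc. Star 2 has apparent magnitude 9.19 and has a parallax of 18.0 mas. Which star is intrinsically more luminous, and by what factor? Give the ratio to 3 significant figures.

Star 1: M = m − 5 log₁₀ d + 5 = 13.07 − 5·2.0719 + 5 = 7.711
Star 2: p = 18.0 mas = 0.0180″ → d = 1/p = 55.56 pc
Star 2: M = m − 5 log₁₀ d + 5 = 9.19 − 5·1.7447 + 5 = 5.466
ΔM = M_1 − M_2 = 7.711 − (5.466) = 2.244; smaller M is more luminous → Star 2.
L ratio = 10^(0.4 |ΔM|) = 10^0.898 = 7.901

Star 2 is more luminous, by a factor of 7.90.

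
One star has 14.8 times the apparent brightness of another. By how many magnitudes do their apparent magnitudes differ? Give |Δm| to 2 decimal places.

|Δm| ≈ 2.93

Pogson: Δm = −2.5 log₁₀(ratio) = −2.5 log₁₀(14.8) = −2.5 × 1.1703 = -2.926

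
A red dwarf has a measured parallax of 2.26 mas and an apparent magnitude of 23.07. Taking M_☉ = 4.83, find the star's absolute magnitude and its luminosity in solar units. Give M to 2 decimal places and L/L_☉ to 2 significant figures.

d = 1/p = 1000/2.26 mas = 442.5 pc
M = m − 5 log₁₀ d + 5 = 23.07 − 5·2.6459 + 5 = 14.841
M − M_☉ = 14.841 − 4.83 = 10.011
L/L_☉ = 10^(−0.4 × 10.011) = 9.903×10^-5

M ≈ 14.84; L/L_☉ ≈ 9.9×10^-5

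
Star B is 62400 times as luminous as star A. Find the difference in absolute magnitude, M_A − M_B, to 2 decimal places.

M_A − M_B ≈ 11.99

Pogson: ΔM = −2.5 log₁₀(ratio) = −2.5 log₁₀(62400) = −2.5 × 4.7952 = -11.988
Star B is brighter so has the smaller magnitude: M_A − M_B is positive.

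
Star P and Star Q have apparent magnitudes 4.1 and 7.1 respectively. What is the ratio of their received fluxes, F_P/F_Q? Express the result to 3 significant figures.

F_P/F_Q ≈ 15.8

Magnitude difference = -3.0
Flux ratio = 10^(−0.4 Δm) = 10^(−0.4 × -3.0) = 10^1.200 = 15.85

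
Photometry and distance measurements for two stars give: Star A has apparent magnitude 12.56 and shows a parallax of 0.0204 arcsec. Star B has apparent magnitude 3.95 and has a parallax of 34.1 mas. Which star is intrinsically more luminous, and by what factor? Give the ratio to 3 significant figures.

Star B is more luminous, by a factor of 995.

Star A: d = 1/p = 1/0.0204″ = 49.02 pc
Star A: M = m − 5 log₁₀ d + 5 = 12.56 − 5·1.6904 + 5 = 9.108
Star B: p = 34.1 mas = 0.0341″ → d = 1/p = 29.33 pc
Star B: M = m − 5 log₁₀ d + 5 = 3.95 − 5·1.4672 + 5 = 1.614
ΔM = M_A − M_B = 9.108 − (1.614) = 7.494; smaller M is more luminous → Star B.
L ratio = 10^(0.4 |ΔM|) = 10^2.998 = 994.8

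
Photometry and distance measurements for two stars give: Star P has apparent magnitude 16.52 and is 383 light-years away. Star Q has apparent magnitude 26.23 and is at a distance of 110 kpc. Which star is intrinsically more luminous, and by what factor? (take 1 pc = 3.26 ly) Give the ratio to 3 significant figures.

Star P: d = 383 ly / 3.26 = 117.5 pc
Star P: M = m − 5 log₁₀ d + 5 = 16.52 − 5·2.0700 + 5 = 11.170
Star Q: d = 110 kpc = 110000 pc
Star Q: M = m − 5 log₁₀ d + 5 = 26.23 − 5·5.0414 + 5 = 6.023
ΔM = M_P − M_Q = 11.170 − (6.023) = 5.147; smaller M is more luminous → Star Q.
L ratio = 10^(0.4 |ΔM|) = 10^2.059 = 114.5

Star Q is more luminous, by a factor of 115.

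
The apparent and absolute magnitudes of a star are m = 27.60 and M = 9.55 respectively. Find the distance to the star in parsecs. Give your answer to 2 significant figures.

d ≈ 41000 pc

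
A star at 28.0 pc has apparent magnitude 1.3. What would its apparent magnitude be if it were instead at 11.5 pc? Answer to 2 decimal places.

m ≈ -0.63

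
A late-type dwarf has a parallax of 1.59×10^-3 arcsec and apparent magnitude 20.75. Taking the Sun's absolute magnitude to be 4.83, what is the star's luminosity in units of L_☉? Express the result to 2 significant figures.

d = 1/p = 1/1.59×10^-3″ = 628.9 pc
M = m − 5 log₁₀ d + 5 = 20.75 − 5·2.7986 + 5 = 11.757
M − M_☉ = 11.757 − 4.83 = 6.927
L/L_☉ = 10^(−0.4 × 6.927) = 1.695×10^-3

L/L_☉ ≈ 1.7×10^-3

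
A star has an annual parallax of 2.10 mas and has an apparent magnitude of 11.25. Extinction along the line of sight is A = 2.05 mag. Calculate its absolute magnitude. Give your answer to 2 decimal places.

M ≈ 0.81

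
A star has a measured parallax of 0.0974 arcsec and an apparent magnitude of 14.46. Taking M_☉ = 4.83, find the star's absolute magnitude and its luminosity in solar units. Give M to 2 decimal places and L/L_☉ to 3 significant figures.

M ≈ 14.40; L/L_☉ ≈ 1.48×10^-4

d = 1/p = 1/0.0974″ = 10.27 pc
M = m − 5 log₁₀ d + 5 = 14.46 − 5·1.0114 + 5 = 14.403
M − M_☉ = 14.403 − 4.83 = 9.573
L/L_☉ = 10^(−0.4 × 9.573) = 1.482×10^-4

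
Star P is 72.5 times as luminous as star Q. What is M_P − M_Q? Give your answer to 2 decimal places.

Pogson: ΔM = −2.5 log₁₀(ratio) = −2.5 log₁₀(72.5) = −2.5 × 1.8603 = -4.651
Star P is brighter, so it has the smaller magnitude: the difference is negative.

M_P − M_Q ≈ -4.65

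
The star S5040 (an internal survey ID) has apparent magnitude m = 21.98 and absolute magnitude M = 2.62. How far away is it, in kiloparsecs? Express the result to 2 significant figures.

μ = m − M = 19.360
m − M = 5 log₁₀ d − 5
log₁₀ d = (m − M)/5 + 1 = 4.8720
d = 10^4.8720 = 74470 pc
= 74.47 kpc

d ≈ 74 kpc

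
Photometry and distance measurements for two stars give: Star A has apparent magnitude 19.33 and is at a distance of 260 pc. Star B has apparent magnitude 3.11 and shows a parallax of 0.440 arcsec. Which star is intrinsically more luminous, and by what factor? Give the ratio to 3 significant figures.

Star A: M = m − 5 log₁₀ d + 5 = 19.33 − 5·2.4150 + 5 = 12.255
Star B: d = 1/p = 1/0.440″ = 2.273 pc
Star B: M = m − 5 log₁₀ d + 5 = 3.11 − 5·0.3565 + 5 = 6.327
ΔM = M_A − M_B = 12.255 − (6.327) = 5.928; smaller M is more luminous → Star B.
L ratio = 10^(0.4 |ΔM|) = 10^2.371 = 235.0

Star B is more luminous, by a factor of 235.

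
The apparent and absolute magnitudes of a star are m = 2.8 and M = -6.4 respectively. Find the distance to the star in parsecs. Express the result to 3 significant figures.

μ = m − M = 9.200
m − M = 5 log₁₀ d − 5
log₁₀ d = (m − M)/5 + 1 = 2.8400
d = 10^2.8400 = 691.8 pc

d ≈ 692 pc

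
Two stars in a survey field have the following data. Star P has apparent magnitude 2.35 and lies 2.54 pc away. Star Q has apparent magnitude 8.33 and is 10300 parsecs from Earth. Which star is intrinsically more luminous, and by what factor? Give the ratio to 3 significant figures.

Star P: M = m − 5 log₁₀ d + 5 = 2.35 − 5·0.4048 + 5 = 5.326
Star Q: M = m − 5 log₁₀ d + 5 = 8.33 − 5·4.0128 + 5 = -6.734
ΔM = M_P − M_Q = 5.326 − (-6.734) = 12.060; smaller M is more luminous → Star Q.
L ratio = 10^(0.4 |ΔM|) = 10^4.824 = 66680

Star Q is more luminous, by a factor of 66700.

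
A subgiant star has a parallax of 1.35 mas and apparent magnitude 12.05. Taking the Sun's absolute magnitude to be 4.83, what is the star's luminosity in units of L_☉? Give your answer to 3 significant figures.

d = 1/p = 1000/1.35 mas = 740.7 pc
M = m − 5 log₁₀ d + 5 = 12.05 − 5·2.8697 + 5 = 2.702
M − M_☉ = 2.702 − 4.83 = -2.128
L/L_☉ = 10^(−0.4 × -2.128) = 7.101

L/L_☉ ≈ 7.10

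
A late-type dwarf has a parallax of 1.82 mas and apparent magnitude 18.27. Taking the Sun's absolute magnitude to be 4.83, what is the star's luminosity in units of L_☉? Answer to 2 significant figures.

d = 1/p = 1000/1.82 mas = 549.5 pc
M = m − 5 log₁₀ d + 5 = 18.27 − 5·2.7399 + 5 = 9.570
M − M_☉ = 9.570 − 4.83 = 4.740
L/L_☉ = 10^(−0.4 × 4.740) = 0.01270

L/L_☉ ≈ 0.013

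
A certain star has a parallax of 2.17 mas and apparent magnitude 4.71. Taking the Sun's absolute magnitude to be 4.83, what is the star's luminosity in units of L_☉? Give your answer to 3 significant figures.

L/L_☉ ≈ 2370

d = 1/p = 1000/2.17 mas = 460.8 pc
M = m − 5 log₁₀ d + 5 = 4.71 − 5·2.6635 + 5 = -3.608
M − M_☉ = -3.608 − 4.83 = -8.438
L/L_☉ = 10^(−0.4 × -8.438) = 2372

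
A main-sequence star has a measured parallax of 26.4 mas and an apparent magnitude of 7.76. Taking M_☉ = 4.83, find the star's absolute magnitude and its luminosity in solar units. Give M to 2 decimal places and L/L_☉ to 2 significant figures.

d = 1/p = 1000/26.4 mas = 37.88 pc
M = m − 5 log₁₀ d + 5 = 7.76 − 5·1.5784 + 5 = 4.868
M − M_☉ = 4.868 − 4.83 = 0.038
L/L_☉ = 10^(−0.4 × 0.038) = 0.9656

M ≈ 4.87; L/L_☉ ≈ 0.97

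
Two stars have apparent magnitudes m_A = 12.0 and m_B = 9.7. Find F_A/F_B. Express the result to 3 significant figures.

Magnitude difference = 2.3
Flux ratio = 10^(−0.4 Δm) = 10^(−0.4 × 2.3) = 10^-0.920 = 0.1202

F_A/F_B ≈ 0.120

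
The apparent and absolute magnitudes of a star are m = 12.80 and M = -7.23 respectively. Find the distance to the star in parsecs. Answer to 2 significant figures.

d ≈ 100000 pc

μ = m − M = 20.030
m − M = 5 log₁₀ d − 5
log₁₀ d = (m − M)/5 + 1 = 5.0060
d = 10^5.0060 = 101400 pc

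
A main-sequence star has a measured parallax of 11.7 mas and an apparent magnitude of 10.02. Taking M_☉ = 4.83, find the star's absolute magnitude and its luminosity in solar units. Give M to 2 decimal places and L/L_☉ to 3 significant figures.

M ≈ 5.36; L/L_☉ ≈ 0.613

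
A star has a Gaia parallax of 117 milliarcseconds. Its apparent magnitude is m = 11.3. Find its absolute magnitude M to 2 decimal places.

M ≈ 11.64

p = 117 mas = 0.117″ → d = 1/p = 8.547 pc
5 log₁₀(d/10 pc) = 5 log₁₀(8.547) − 5 = -0.341
M = m − 5 log₁₀(d/10) = 11.3 + 0.341 = 11.641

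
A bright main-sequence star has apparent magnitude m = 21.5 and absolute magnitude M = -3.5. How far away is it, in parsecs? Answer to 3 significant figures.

d ≈ 1.00×10^6 pc

μ = m − M = 25.000
m − M = 5 log₁₀ d − 5
log₁₀ d = (m − M)/5 + 1 = 6.0000
d = 10^6.0000 = 1.000×10^6 pc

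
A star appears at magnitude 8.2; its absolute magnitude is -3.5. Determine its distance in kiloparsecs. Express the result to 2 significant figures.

d ≈ 2.2 kpc

μ = m − M = 11.700
m − M = 5 log₁₀ d − 5
log₁₀ d = (m − M)/5 + 1 = 3.3400
d = 10^3.3400 = 2188 pc
= 2.188 kpc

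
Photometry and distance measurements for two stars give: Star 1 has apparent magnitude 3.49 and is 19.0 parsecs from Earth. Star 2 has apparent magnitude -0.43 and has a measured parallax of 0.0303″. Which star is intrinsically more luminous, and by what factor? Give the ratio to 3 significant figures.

Star 2 is more luminous, by a factor of 112.

Star 1: M = m − 5 log₁₀ d + 5 = 3.49 − 5·1.2788 + 5 = 2.096
Star 2: d = 1/p = 1/0.0303″ = 33.00 pc
Star 2: M = m − 5 log₁₀ d + 5 = -0.43 − 5·1.5186 + 5 = -3.023
ΔM = M_1 − M_2 = 2.096 − (-3.023) = 5.119; smaller M is more luminous → Star 2.
L ratio = 10^(0.4 |ΔM|) = 10^2.048 = 111.6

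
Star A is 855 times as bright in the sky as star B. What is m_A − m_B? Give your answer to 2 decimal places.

m_A − m_B ≈ -7.33

Pogson: Δm = −2.5 log₁₀(ratio) = −2.5 log₁₀(855) = −2.5 × 2.9320 = -7.330
Star A is brighter, so it has the smaller magnitude: the difference is negative.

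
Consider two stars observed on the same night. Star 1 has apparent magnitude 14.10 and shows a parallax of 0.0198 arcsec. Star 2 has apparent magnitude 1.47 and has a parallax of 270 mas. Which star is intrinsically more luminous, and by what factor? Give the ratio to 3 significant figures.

Star 1: d = 1/p = 1/0.0198″ = 50.51 pc
Star 1: M = m − 5 log₁₀ d + 5 = 14.10 − 5·1.7033 + 5 = 10.583
Star 2: p = 270 mas = 0.270″ → d = 1/p = 3.704 pc
Star 2: M = m − 5 log₁₀ d + 5 = 1.47 − 5·0.5686 + 5 = 3.627
ΔM = M_1 − M_2 = 10.583 − (3.627) = 6.957; smaller M is more luminous → Star 2.
L ratio = 10^(0.4 |ΔM|) = 10^2.783 = 606.2

Star 2 is more luminous, by a factor of 606.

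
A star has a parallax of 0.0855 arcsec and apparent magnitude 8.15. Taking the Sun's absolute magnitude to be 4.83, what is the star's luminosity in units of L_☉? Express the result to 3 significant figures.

L/L_☉ ≈ 0.0643

d = 1/p = 1/0.0855″ = 11.70 pc
M = m − 5 log₁₀ d + 5 = 8.15 − 5·1.0680 + 5 = 7.810
M − M_☉ = 7.810 − 4.83 = 2.980
L/L_☉ = 10^(−0.4 × 2.980) = 0.06428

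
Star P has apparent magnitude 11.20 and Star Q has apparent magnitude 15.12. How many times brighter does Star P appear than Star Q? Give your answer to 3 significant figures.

Δm = 11.20 − (15.12) = -3.92
Flux ratio = 10^(−0.4 Δm) = 10^(−0.4 × -3.92) = 10^1.568 = 36.98

37.0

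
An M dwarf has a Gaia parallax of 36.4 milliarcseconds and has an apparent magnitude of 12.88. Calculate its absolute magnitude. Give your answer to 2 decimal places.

M ≈ 10.69

p = 36.4 mas = 0.0364″ → d = 1/p = 27.47 pc
5 log₁₀(d/10 pc) = 5 log₁₀(27.47) − 5 = 2.194
M = m − 5 log₁₀(d/10) = 12.88 − 2.194 = 10.686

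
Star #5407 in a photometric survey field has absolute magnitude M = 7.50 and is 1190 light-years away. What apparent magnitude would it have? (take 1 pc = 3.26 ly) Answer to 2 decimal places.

m ≈ 15.31

d = 1190 ly / 3.26 = 365.0 pc
m = M + 5 log₁₀ d − 5 = 7.50 + 5·2.5623 − 5 = 15.312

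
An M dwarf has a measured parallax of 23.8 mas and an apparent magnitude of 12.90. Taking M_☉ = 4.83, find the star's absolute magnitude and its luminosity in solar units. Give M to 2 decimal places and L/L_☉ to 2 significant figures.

M ≈ 9.78; L/L_☉ ≈ 0.010

d = 1/p = 1000/23.8 mas = 42.02 pc
M = m − 5 log₁₀ d + 5 = 12.90 − 5·1.6234 + 5 = 9.783
M − M_☉ = 9.783 − 4.83 = 4.953
L/L_☉ = 10^(−0.4 × 4.953) = 0.01044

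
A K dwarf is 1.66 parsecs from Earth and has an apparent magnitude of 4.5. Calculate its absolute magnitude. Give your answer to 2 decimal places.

M ≈ 8.40

5 log₁₀(d/10 pc) = 5 log₁₀(1.660) − 5 = -3.899
M = m − 5 log₁₀(d/10) = 4.5 + 3.899 = 8.399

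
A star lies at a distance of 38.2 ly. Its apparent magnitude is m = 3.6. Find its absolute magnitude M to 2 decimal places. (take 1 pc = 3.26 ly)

M ≈ 3.26

d = 38.2 ly / 3.26 = 11.72 pc
5 log₁₀(d/10 pc) = 5 log₁₀(11.72) − 5 = 0.344
M = m − 5 log₁₀(d/10) = 3.6 − 0.344 = 3.256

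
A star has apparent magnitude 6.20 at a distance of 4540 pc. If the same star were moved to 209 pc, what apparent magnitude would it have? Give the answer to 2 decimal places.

m ≈ -0.48

Flux ∝ 1/d², so Δm = 5 log₁₀(d₂/d₁) = 5 log₁₀(209/4540) = -6.685
m₂ = m₁ + Δm = 6.20 + (-6.685) = -0.485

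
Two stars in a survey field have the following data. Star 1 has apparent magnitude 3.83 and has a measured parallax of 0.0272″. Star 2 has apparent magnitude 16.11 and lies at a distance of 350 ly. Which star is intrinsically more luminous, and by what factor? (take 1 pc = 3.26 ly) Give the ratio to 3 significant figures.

Star 1 is more luminous, by a factor of 9580.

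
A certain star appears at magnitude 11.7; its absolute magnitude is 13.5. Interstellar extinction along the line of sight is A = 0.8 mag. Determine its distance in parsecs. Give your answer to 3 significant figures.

m − M = 5 log₁₀(d/10 pc) + A  ⇒  11.7 − (13.5) − 0.8 = 5 log₁₀(d/10)
-2.600 = 5 log₁₀(d/10)
log₁₀ d = (m − M − A)/5 + 1 = 0.4800
d = 10^0.4800 = 3.020 pc

d ≈ 3.02 pc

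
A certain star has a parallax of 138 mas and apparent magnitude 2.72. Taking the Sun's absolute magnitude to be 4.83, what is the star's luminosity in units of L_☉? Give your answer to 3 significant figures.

d = 1/p = 1000/138 mas = 7.246 pc
M = m − 5 log₁₀ d + 5 = 2.72 − 5·0.8601 + 5 = 3.419
M − M_☉ = 3.419 − 4.83 = -1.411
L/L_☉ = 10^(−0.4 × -1.411) = 3.666

L/L_☉ ≈ 3.67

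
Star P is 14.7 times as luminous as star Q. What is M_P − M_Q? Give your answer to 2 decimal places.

M_P − M_Q ≈ -2.92

Pogson: ΔM = −2.5 log₁₀(ratio) = −2.5 log₁₀(14.7) = −2.5 × 1.1673 = -2.918
Star P is brighter, so it has the smaller magnitude: the difference is negative.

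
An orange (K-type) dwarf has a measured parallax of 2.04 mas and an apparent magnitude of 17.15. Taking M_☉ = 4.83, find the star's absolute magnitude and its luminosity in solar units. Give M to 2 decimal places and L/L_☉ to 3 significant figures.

M ≈ 8.70; L/L_☉ ≈ 0.0284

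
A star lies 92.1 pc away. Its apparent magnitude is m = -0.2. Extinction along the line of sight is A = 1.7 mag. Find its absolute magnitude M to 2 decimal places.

5 log₁₀(d/10 pc) = 5 log₁₀(92.10) − 5 = 4.821
M = m − 5 log₁₀(d/10) − A = -0.2 − 4.821 − 1.7 = -6.721

M ≈ -6.72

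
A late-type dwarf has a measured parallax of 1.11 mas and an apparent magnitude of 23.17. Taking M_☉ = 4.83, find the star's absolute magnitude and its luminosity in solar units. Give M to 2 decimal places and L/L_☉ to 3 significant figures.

M ≈ 13.40; L/L_☉ ≈ 3.74×10^-4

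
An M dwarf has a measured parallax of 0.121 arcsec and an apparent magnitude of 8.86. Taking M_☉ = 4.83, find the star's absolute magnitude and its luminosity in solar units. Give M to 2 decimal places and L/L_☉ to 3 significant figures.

d = 1/p = 1/0.121″ = 8.264 pc
M = m − 5 log₁₀ d + 5 = 8.86 − 5·0.9172 + 5 = 9.274
M − M_☉ = 9.274 − 4.83 = 4.444
L/L_☉ = 10^(−0.4 × 4.444) = 0.01669

M ≈ 9.27; L/L_☉ ≈ 0.0167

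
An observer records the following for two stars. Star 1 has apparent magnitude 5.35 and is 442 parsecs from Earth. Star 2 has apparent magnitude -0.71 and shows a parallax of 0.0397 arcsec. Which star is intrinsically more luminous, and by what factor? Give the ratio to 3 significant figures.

Star 1 is more luminous, by a factor of 1.16.

Star 1: M = m − 5 log₁₀ d + 5 = 5.35 − 5·2.6454 + 5 = -2.877
Star 2: d = 1/p = 1/0.0397″ = 25.19 pc
Star 2: M = m − 5 log₁₀ d + 5 = -0.71 − 5·1.4012 + 5 = -2.716
ΔM = M_1 − M_2 = -2.877 − (-2.716) = -0.161; smaller M is more luminous → Star 1.
L ratio = 10^(0.4 |ΔM|) = 10^0.064 = 1.160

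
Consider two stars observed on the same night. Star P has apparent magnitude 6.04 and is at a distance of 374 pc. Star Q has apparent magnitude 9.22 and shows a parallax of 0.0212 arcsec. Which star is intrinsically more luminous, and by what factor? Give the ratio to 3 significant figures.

Star P: M = m − 5 log₁₀ d + 5 = 6.04 − 5·2.5729 + 5 = -1.824
Star Q: d = 1/p = 1/0.0212″ = 47.17 pc
Star Q: M = m − 5 log₁₀ d + 5 = 9.22 − 5·1.6737 + 5 = 5.852
ΔM = M_P − M_Q = -1.824 − (5.852) = -7.676; smaller M is more luminous → Star P.
L ratio = 10^(0.4 |ΔM|) = 10^3.070 = 1176

Star P is more luminous, by a factor of 1180.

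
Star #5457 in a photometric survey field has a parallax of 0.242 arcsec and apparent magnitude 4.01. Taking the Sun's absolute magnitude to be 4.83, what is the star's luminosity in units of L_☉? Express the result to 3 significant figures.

d = 1/p = 1/0.242″ = 4.132 pc
M = m − 5 log₁₀ d + 5 = 4.01 − 5·0.6162 + 5 = 5.929
M − M_☉ = 5.929 − 4.83 = 1.099
L/L_☉ = 10^(−0.4 × 1.099) = 0.3634

L/L_☉ ≈ 0.363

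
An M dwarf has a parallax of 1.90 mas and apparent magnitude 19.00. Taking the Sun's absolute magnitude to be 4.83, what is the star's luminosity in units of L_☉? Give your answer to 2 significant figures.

L/L_☉ ≈ 5.9×10^-3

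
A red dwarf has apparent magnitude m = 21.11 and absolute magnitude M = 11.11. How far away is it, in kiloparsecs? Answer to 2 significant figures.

μ = m − M = 10.000
m − M = 5 log₁₀ d − 5
log₁₀ d = (m − M)/5 + 1 = 3.0000
d = 10^3.0000 = 1000 pc
= 1.000 kpc

d ≈ 1.0 kpc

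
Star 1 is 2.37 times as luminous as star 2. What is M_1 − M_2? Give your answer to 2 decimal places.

M_1 − M_2 ≈ -0.94

Pogson: ΔM = −2.5 log₁₀(ratio) = −2.5 log₁₀(2.37) = −2.5 × 0.3747 = -0.937
Star 1 is brighter, so it has the smaller magnitude: the difference is negative.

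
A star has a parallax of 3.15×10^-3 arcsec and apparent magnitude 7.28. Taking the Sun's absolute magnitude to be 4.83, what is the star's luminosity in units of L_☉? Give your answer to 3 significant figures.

L/L_☉ ≈ 106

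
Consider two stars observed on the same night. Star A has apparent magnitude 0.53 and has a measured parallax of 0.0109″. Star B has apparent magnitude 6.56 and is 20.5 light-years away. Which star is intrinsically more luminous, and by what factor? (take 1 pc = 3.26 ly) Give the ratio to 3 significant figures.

Star A is more luminous, by a factor of 55000.

Star A: d = 1/p = 1/0.0109″ = 91.74 pc
Star A: M = m − 5 log₁₀ d + 5 = 0.53 − 5·1.9626 + 5 = -4.283
Star B: d = 20.5 ly / 3.26 = 6.288 pc
Star B: M = m − 5 log₁₀ d + 5 = 6.56 − 5·0.7985 + 5 = 7.567
ΔM = M_A − M_B = -4.283 − (7.567) = -11.850; smaller M is more luminous → Star A.
L ratio = 10^(0.4 |ΔM|) = 10^4.740 = 54960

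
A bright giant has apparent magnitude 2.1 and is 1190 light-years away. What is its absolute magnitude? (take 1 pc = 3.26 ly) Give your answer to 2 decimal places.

M ≈ -5.71

d = 1190 ly / 3.26 = 365.0 pc
5 log₁₀(d/10 pc) = 5 log₁₀(365.0) − 5 = 7.812
M = m − 5 log₁₀(d/10) = 2.1 − 7.812 = -5.712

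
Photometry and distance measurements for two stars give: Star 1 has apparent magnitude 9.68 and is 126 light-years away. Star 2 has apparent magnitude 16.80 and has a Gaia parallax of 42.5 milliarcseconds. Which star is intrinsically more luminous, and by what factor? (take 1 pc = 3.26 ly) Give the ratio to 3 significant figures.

Star 1 is more luminous, by a factor of 1900.

Star 1: d = 126 ly / 3.26 = 38.65 pc
Star 1: M = m − 5 log₁₀ d + 5 = 9.68 − 5·1.5872 + 5 = 6.744
Star 2: p = 42.5 mas = 0.0425″ → d = 1/p = 23.53 pc
Star 2: M = m − 5 log₁₀ d + 5 = 16.80 − 5·1.3716 + 5 = 14.942
ΔM = M_1 − M_2 = 6.744 − (14.942) = -8.198; smaller M is more luminous → Star 1.
L ratio = 10^(0.4 |ΔM|) = 10^3.279 = 1901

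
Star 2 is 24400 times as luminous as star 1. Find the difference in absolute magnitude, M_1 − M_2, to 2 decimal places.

Pogson: ΔM = −2.5 log₁₀(ratio) = −2.5 log₁₀(24400) = −2.5 × 4.3874 = -10.968
Star 2 is brighter so has the smaller magnitude: M_1 − M_2 is positive.

M_1 − M_2 ≈ 10.97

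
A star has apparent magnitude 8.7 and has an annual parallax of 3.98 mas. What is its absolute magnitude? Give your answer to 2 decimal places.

p = 3.98 mas = 3.98×10^-3″ → d = 1/p = 251.3 pc
5 log₁₀(d/10 pc) = 5 log₁₀(251.3) − 5 = 7.001
M = m − 5 log₁₀(d/10) = 8.7 − 7.001 = 1.699

M ≈ 1.70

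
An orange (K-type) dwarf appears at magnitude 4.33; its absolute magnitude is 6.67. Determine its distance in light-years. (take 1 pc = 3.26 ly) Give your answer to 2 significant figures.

μ = m − M = -2.340
m − M = 5 log₁₀ d − 5
log₁₀ d = (m − M)/5 + 1 = 0.5320
d = 10^0.5320 = 3.404 pc
= 11.10 ly

d ≈ 11 ly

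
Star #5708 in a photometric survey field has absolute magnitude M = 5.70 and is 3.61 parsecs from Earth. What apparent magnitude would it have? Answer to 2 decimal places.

m = M + 5 log₁₀ d − 5 = 5.70 + 5·0.5575 − 5 = 3.488

m ≈ 3.49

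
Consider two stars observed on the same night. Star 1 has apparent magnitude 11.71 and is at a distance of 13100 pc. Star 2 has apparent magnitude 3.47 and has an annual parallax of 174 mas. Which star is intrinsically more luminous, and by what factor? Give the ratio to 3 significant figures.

Star 1 is more luminous, by a factor of 2630.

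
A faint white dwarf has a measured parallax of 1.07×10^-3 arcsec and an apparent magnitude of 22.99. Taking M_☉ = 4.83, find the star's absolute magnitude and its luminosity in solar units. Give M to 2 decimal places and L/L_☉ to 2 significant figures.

d = 1/p = 1/1.07×10^-3″ = 934.6 pc
M = m − 5 log₁₀ d + 5 = 22.99 − 5·2.9706 + 5 = 13.137
M − M_☉ = 13.137 − 4.83 = 8.307
L/L_☉ = 10^(−0.4 × 8.307) = 4.756×10^-4

M ≈ 13.14; L/L_☉ ≈ 4.8×10^-4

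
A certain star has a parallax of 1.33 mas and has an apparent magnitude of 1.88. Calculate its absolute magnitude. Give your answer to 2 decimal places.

p = 1.33 mas = 1.33×10^-3″ → d = 1/p = 751.9 pc
5 log₁₀(d/10 pc) = 5 log₁₀(751.9) − 5 = 9.381
M = m − 5 log₁₀(d/10) = 1.88 − 9.381 = -7.501

M ≈ -7.50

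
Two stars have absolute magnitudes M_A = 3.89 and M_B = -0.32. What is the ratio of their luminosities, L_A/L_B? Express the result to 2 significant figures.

L_A/L_B ≈ 0.021

ΔM = M_A − M_B = 4.21
L_A/L_B = 10^(−0.4 ΔM) = 10^-1.684 = 0.02070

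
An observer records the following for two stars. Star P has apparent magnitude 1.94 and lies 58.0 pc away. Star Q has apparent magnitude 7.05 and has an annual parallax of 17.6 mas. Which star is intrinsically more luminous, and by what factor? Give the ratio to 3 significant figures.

Star P: M = m − 5 log₁₀ d + 5 = 1.94 − 5·1.7634 + 5 = -1.877
Star Q: p = 17.6 mas = 0.0176″ → d = 1/p = 56.82 pc
Star Q: M = m − 5 log₁₀ d + 5 = 7.05 − 5·1.7545 + 5 = 3.278
ΔM = M_P − M_Q = -1.877 − (3.278) = -5.155; smaller M is more luminous → Star P.
L ratio = 10^(0.4 |ΔM|) = 10^2.062 = 115.3

Star P is more luminous, by a factor of 115.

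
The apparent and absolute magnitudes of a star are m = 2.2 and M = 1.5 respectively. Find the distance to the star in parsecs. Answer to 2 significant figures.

Distance modulus: m − M = 2.2 − (1.5) = 0.700
m − M = 5 log₁₀ d − 5
log₁₀ d = (m − M)/5 + 1 = 1.1400
d = 10^1.1400 = 13.80 pc

d ≈ 14 pc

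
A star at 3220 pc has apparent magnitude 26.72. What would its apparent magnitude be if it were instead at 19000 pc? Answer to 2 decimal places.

m ≈ 30.57

Flux ∝ 1/d², so Δm = 5 log₁₀(d₂/d₁) = 5 log₁₀(19000/3220) = 3.854
m₂ = m₁ + Δm = 26.72 + (3.854) = 30.574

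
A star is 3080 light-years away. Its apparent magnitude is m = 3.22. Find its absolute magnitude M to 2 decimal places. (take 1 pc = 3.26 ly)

d = 3080 ly / 3.26 = 944.8 pc
5 log₁₀(d/10 pc) = 5 log₁₀(944.8) − 5 = 9.877
M = m − 5 log₁₀(d/10) = 3.22 − 9.877 = -6.657

M ≈ -6.66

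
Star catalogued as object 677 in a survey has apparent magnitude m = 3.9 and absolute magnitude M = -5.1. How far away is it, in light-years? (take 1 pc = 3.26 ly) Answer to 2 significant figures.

d ≈ 2100 ly

μ = m − M = 9.000
m − M = 5 log₁₀ d − 5
log₁₀ d = (m − M)/5 + 1 = 2.8000
d = 10^2.8000 = 631.0 pc
= 2057 ly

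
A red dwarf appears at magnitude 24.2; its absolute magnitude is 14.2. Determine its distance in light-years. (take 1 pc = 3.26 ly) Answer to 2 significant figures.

d ≈ 3300 ly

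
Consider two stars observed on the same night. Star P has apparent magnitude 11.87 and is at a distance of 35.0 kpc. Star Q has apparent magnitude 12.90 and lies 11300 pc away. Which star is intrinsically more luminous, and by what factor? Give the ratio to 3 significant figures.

Star P is more luminous, by a factor of 24.8.

Star P: d = 35.0 kpc = 35000 pc
Star P: M = m − 5 log₁₀ d + 5 = 11.87 − 5·4.5441 + 5 = -5.850
Star Q: M = m − 5 log₁₀ d + 5 = 12.90 − 5·4.0531 + 5 = -2.365
ΔM = M_P − M_Q = -5.850 − (-2.365) = -3.485; smaller M is more luminous → Star P.
L ratio = 10^(0.4 |ΔM|) = 10^1.394 = 24.77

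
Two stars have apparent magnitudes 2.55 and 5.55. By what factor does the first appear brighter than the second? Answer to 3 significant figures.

Δm = 2.55 − (5.55) = -3.00
Flux ratio = 10^(−0.4 Δm) = 10^(−0.4 × -3.00) = 10^1.200 = 15.85

15.8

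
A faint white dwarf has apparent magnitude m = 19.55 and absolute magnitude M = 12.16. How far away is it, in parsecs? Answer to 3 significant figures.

d ≈ 301 pc

Distance modulus: m − M = 19.55 − (12.16) = 7.390
m − M = 5 log₁₀ d − 5
log₁₀ d = (m − M)/5 + 1 = 2.4780
d = 10^2.4780 = 300.6 pc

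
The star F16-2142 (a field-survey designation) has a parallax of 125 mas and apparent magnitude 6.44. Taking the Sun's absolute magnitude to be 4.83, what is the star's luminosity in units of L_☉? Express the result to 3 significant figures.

d = 1/p = 1000/125 mas = 8.000 pc
M = m − 5 log₁₀ d + 5 = 6.44 − 5·0.9031 + 5 = 6.925
M − M_☉ = 6.925 − 4.83 = 2.095
L/L_☉ = 10^(−0.4 × 2.095) = 0.1453

L/L_☉ ≈ 0.145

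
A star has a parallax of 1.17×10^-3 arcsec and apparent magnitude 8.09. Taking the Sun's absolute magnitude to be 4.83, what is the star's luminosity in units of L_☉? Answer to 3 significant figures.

L/L_☉ ≈ 363

d = 1/p = 1/1.17×10^-3″ = 854.7 pc
M = m − 5 log₁₀ d + 5 = 8.09 − 5·2.9318 + 5 = -1.569
M − M_☉ = -1.569 − 4.83 = -6.399
L/L_☉ = 10^(−0.4 × -6.399) = 362.8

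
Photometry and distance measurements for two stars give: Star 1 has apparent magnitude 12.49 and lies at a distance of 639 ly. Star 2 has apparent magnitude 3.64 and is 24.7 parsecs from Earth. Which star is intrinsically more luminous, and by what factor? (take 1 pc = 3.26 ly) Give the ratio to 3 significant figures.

Star 2 is more luminous, by a factor of 55.1.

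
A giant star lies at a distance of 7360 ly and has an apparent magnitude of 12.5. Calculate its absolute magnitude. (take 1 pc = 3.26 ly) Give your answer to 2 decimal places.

M ≈ 0.73

d = 7360 ly / 3.26 = 2258 pc
5 log₁₀(d/10 pc) = 5 log₁₀(2258) − 5 = 11.768
M = m − 5 log₁₀(d/10) = 12.5 − 11.768 = 0.732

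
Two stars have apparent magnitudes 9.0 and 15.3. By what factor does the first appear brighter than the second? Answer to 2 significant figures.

330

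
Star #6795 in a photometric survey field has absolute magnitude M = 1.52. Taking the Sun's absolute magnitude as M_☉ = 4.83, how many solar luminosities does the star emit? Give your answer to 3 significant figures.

L/L_☉ ≈ 21.1

M − M_☉ = 1.52 − 4.83 = -3.310
L/L_☉ = 10^(−0.4 (M − M_☉)) = 10^1.324 = 21.09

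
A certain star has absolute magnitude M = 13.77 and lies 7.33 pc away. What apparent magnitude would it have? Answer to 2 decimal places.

m = M + 5 log₁₀ d − 5 = 13.77 + 5·0.8651 − 5 = 13.096

m ≈ 13.10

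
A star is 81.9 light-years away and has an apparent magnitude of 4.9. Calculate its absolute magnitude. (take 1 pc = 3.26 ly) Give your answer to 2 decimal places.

d = 81.9 ly / 3.26 = 25.12 pc
5 log₁₀(d/10 pc) = 5 log₁₀(25.12) − 5 = 2.000
M = m − 5 log₁₀(d/10) = 4.9 − 2.000 = 2.900

M ≈ 2.90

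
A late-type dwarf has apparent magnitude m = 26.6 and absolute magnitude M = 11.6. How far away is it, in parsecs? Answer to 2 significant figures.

d ≈ 10000 pc

Distance modulus: m − M = 26.6 − (11.6) = 15.000
m − M = 5 log₁₀ d − 5
log₁₀ d = (m − M)/5 + 1 = 4.0000
d = 10^4.0000 = 10000 pc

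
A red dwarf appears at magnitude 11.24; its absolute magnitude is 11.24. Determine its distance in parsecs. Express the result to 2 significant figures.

Distance modulus: m − M = 11.24 − (11.24) = 0.000
m − M = 5 log₁₀ d − 5
log₁₀ d = (m − M)/5 + 1 = 1.0000
d = 10^1.0000 = 10.00 pc

d ≈ 10 pc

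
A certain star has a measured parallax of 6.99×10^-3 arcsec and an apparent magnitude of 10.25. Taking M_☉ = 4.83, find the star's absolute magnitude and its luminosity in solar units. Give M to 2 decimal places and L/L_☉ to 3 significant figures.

d = 1/p = 1/6.99×10^-3″ = 143.1 pc
M = m − 5 log₁₀ d + 5 = 10.25 − 5·2.1555 + 5 = 4.472
M − M_☉ = 4.472 − 4.83 = -0.358
L/L_☉ = 10^(−0.4 × -0.358) = 1.390

M ≈ 4.47; L/L_☉ ≈ 1.39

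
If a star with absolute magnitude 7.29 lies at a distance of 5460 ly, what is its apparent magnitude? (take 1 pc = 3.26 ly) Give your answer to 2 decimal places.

m ≈ 18.41

d = 5460 ly / 3.26 = 1675 pc
m = M + 5 log₁₀ d − 5 = 7.29 + 5·3.2240 − 5 = 18.410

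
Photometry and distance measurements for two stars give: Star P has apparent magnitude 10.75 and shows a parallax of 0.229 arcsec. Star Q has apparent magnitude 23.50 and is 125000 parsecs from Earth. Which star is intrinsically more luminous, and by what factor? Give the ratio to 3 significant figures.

Star Q is more luminous, by a factor of 6510.

Star P: d = 1/p = 1/0.229″ = 4.367 pc
Star P: M = m − 5 log₁₀ d + 5 = 10.75 − 5·0.6402 + 5 = 12.549
Star Q: M = m − 5 log₁₀ d + 5 = 23.50 − 5·5.0969 + 5 = 3.015
ΔM = M_P − M_Q = 12.549 − (3.015) = 9.534; smaller M is more luminous → Star Q.
L ratio = 10^(0.4 |ΔM|) = 10^3.813 = 6509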